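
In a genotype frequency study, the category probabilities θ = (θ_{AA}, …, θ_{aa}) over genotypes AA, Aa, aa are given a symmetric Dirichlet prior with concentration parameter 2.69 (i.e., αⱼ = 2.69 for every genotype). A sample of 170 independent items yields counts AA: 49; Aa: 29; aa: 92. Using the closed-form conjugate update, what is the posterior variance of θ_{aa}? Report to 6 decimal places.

0.001390

The Dirichlet prior is conjugate to the Multinomial likelihood: each posterior αⱼ = prior αⱼ + observed count nⱼ.
Posterior concentration: (51.69, 31.69, 94.69), total = 178.07.
Var[θ_j] = α_j(Σα−α_j)/((Σα)²(Σα+1)) = 94.69·83.38/(178.07²·179.07) = 0.001390.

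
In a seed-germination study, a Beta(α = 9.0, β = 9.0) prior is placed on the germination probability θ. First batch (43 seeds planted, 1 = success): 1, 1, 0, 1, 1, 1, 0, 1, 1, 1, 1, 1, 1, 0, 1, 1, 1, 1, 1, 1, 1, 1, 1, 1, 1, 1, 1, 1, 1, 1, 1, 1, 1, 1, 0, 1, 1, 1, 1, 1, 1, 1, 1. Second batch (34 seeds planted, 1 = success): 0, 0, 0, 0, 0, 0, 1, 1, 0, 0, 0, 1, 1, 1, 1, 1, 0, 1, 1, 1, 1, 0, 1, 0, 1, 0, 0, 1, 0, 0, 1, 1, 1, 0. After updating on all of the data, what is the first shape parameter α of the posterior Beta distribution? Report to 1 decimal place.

The Beta prior is conjugate to a Binomial/Bernoulli likelihood; the update adds successes to α and failures to β.
After batch 1: Beta(9.0+39, 9.0+4) = Beta(48.0, 13.0).
After batch 2: Beta(48.0+17, 13.0+17) = Beta(65.0, 30.0).
Posterior α = 65.0.

65.0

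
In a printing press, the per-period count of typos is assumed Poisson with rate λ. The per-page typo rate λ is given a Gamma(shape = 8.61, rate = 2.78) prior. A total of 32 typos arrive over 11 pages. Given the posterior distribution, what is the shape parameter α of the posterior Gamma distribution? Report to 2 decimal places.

With a Gamma(shape α, rate β) prior, the Poisson likelihood is conjugate: the posterior is Gamma(α + ΣXᵢ, β + n).
Posterior: Gamma(α+S, β+n) = Gamma(8.61+32, 2.78+11) = Gamma(40.61, 13.78).
Posterior α = 40.61.

40.61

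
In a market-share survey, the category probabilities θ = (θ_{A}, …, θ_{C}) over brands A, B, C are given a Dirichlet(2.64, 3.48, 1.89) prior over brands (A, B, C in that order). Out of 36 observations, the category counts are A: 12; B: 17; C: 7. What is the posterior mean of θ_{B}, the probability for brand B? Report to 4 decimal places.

0.4653

The Dirichlet prior is conjugate to the Multinomial likelihood: each posterior αⱼ = prior αⱼ + observed count nⱼ.
Posterior concentration: (14.64, 20.48, 8.89), total = 44.01.
E[θ_{B}|data] = α_{B}/Σα = 20.48/44.01 = 0.4653.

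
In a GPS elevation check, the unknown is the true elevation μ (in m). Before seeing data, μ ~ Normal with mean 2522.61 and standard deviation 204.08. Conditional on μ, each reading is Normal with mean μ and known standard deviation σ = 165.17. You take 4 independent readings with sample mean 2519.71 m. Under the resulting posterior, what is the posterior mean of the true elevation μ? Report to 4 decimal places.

2520.1181

For Normal data with known variance σ², a Normal(μ₀, σ₀²) prior on μ is conjugate. Posterior precision = 1/σ₀² + n/σ²; posterior mean is the precision-weighted average of μ₀ and x̄.
n·x̄ = 4·2519.71 = 10078.84.
σ₀² = 204.08² = 41648.6464, σ² = 165.17² = 27281.1289; σ² + n·σ₀² = 27281.1289 + 4·41648.6464 = 193875.7145.
Posterior mean = (μ₀/σ₀² + n·x̄/σ²)/(1/σ₀² + n/σ²) = (σ²·μ₀ + σ₀²·n·x̄)/(σ² + n·σ₀²) = (27281.1289·2522.61 + 41648.6464·10078.84)/193875.7145 = 488589691.856605/193875.7145 = 2520.1181.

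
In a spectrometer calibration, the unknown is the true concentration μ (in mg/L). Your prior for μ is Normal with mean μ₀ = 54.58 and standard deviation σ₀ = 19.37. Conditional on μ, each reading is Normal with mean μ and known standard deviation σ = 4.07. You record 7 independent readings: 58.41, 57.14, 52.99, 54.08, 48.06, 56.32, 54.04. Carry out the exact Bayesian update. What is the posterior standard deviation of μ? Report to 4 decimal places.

For Normal data with known variance σ², a Normal(μ₀, σ₀²) prior on μ is conjugate. Posterior precision = 1/σ₀² + n/σ²; posterior mean is the precision-weighted average of μ₀ and x̄.
σ₀² = 19.37² = 375.1969, σ² = 4.07² = 16.5649; σ² + n·σ₀² = 16.5649 + 7·375.1969 = 2642.9432.
Posterior precision = 1/σ₀² + n/σ² = 1/375.1969 + 7/16.5649 = (σ² + n·σ₀²)/(σ₀²σ²) = 2642.9432/(375.1969·16.5649); posterior variance σₙ² = σ₀²σ²/(σ² + n·σ₀²) = 375.1969·16.5649/2642.9432 = 2.351583.
Posterior SD = √σₙ² = √(375.1969·16.5649/2642.9432) = 1.5335.

1.5335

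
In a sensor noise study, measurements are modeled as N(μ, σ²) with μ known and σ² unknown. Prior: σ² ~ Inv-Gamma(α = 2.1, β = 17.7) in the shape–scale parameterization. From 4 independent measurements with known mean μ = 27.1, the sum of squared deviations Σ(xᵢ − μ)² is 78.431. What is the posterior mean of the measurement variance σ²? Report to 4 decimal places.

18.3598

With known mean μ and an Inverse-Gamma(α, β) prior on σ², the Normal likelihood is conjugate: posterior is Inv-Gamma(α + n/2, β + Σ(xᵢ−μ)²/2).
Posterior: Inv-Gamma(2.1 + 4/2, 17.7 + 78.431/2) = Inv-Gamma(4.10, 56.9155).
E[σ²|data] = β/(α−1) = 56.9155/3.10 = 18.3598.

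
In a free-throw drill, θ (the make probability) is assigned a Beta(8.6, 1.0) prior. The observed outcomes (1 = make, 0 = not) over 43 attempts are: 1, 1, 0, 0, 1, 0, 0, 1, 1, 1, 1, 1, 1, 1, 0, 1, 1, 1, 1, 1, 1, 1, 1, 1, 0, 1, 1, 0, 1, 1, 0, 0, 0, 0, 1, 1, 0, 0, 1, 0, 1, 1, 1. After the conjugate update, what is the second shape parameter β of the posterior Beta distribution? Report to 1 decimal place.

15.0

The Beta prior is conjugate to a Binomial/Bernoulli likelihood; the update adds successes to α and failures to β.
Posterior: Beta(α+k, β+n−k) = Beta(8.6+29, 1.0+14) = Beta(37.6, 15.0).
Posterior β = 15.0.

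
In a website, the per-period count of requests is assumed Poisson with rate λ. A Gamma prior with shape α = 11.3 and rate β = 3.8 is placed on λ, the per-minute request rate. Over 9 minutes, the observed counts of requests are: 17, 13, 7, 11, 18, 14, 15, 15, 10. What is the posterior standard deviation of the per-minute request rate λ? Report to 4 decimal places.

0.8952

With a Gamma(shape α, rate β) prior, the Poisson likelihood is conjugate: the posterior is Gamma(α + ΣXᵢ, β + n).
Sum of counts S = 120 over n = 9 minutes.
Posterior: Gamma(α+S, β+n) = Gamma(11.3+120, 3.8+9) = Gamma(131.3, 12.8).
SD = √α/β = √131.3/12.8 = 0.8952.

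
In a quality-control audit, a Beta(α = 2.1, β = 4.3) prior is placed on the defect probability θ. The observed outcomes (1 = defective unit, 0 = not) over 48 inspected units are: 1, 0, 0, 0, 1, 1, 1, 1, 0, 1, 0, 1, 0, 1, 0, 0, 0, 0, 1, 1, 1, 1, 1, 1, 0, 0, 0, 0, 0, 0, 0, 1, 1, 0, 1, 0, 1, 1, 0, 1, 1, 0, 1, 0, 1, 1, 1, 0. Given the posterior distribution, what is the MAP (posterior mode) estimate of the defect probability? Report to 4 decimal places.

0.4981

The Beta prior is conjugate to a Binomial/Bernoulli likelihood; the update adds successes to α and failures to β.
Posterior: Beta(α+k, β+n−k) = Beta(2.1+25, 4.3+23) = Beta(27.1, 27.3).
Mode of Beta(a,b) for a,b>1 is (a−1)/(a+b−2) = 26.1/52.4 = 0.4981.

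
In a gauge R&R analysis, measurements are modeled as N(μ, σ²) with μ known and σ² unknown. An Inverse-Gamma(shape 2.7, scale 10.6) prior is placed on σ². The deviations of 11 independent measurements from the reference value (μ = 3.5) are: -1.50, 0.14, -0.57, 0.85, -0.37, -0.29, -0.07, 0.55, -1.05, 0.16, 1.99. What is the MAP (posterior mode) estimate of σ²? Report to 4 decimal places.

1.6377

With known mean μ and an Inverse-Gamma(α, β) prior on σ², the Normal likelihood is conjugate: posterior is Inv-Gamma(α + n/2, β + Σ(xᵢ−μ)²/2).
Σ(xᵢ−μ)² = (-1.50)² + (0.14)² + (-0.57)² + (0.85)² + (-0.37)² + (-0.29)² + (-0.07)² + (0.55)² + (-1.05)² + (0.16)² + (1.99)² = 8.9336.
Posterior: Inv-Gamma(2.7 + 11/2, 10.6 + 8.9336/2) = Inv-Gamma(8.20, 15.06680).
Mode = β/(α+1) = 15.06680/9.20 = 1.6377.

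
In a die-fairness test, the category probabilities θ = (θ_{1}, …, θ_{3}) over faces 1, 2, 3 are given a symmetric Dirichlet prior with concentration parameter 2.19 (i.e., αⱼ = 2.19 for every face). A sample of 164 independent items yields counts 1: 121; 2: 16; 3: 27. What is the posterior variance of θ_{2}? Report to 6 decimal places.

0.000555

The Dirichlet prior is conjugate to the Multinomial likelihood: each posterior αⱼ = prior αⱼ + observed count nⱼ.
Posterior concentration: (123.19, 18.19, 29.19), total = 170.57.
Var[θ_j] = α_j(Σα−α_j)/((Σα)²(Σα+1)) = 18.19·152.38/(170.57²·171.57) = 0.000555.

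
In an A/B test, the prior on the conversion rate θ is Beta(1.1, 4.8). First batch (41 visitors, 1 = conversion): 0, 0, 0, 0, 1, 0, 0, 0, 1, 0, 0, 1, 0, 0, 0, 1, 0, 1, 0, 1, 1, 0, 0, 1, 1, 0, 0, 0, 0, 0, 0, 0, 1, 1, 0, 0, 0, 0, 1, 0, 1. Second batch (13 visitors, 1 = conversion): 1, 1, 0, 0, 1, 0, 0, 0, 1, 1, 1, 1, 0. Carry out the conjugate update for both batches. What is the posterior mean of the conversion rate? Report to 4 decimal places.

0.3523

The Beta prior is conjugate to a Binomial/Bernoulli likelihood; the update adds successes to α and failures to β.
After batch 1: Beta(1.1+13, 4.8+28) = Beta(14.1, 32.8).
After batch 2: Beta(14.1+7, 32.8+6) = Beta(21.1, 38.8).
Posterior mean = α/(α+β) = 21.1/59.9 = 0.3523.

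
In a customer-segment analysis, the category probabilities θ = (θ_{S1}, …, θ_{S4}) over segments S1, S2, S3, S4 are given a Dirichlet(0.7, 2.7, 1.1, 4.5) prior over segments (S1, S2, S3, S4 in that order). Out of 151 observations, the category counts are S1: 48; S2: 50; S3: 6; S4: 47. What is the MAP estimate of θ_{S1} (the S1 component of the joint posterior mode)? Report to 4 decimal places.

0.3058

The Dirichlet prior is conjugate to the Multinomial likelihood: each posterior αⱼ = prior αⱼ + observed count nⱼ.
Posterior concentration: (48.7, 52.7, 7.1, 51.5), total = 160.0.
Joint mode component: (α_{S1}−1)/(Σα−K) = 47.7/156.0 = 0.3058.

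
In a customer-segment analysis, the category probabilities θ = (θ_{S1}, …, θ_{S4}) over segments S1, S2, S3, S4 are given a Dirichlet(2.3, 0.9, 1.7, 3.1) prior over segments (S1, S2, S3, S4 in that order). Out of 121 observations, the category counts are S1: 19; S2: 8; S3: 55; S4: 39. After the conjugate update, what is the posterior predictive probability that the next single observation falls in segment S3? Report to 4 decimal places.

0.4395

The Dirichlet prior is conjugate to the Multinomial likelihood: each posterior αⱼ = prior αⱼ + observed count nⱼ.
Posterior concentration: (21.3, 8.9, 56.7, 42.1), total = 129.0.
P(next = S3 | data) = α_{S3}/Σα = 0.4395.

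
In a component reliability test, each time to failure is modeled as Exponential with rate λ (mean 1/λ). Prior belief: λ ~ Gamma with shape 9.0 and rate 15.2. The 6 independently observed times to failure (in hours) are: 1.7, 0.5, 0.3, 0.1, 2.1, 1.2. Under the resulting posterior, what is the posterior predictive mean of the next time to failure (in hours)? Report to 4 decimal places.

With a Gamma(shape α, rate β) prior on the exponential rate λ, the posterior after n observations with total T = Σxᵢ is Gamma(α+n, β+T).
Sum of observations T = 5.9 hours; n = 6.
Posterior: Gamma(9.0+6, 15.2+5.9) = Gamma(15.0, 21.1).
The predictive distribution for the next observation is Lomax; its mean is β/(α−1) = 21.1/14.0 = 1.5071.

1.5071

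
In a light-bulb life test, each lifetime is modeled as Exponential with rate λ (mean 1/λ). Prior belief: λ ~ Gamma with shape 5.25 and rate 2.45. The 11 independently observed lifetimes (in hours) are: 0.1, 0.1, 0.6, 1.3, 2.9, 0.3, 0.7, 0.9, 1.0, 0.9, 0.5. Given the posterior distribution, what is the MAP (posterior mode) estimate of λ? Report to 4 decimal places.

With a Gamma(shape α, rate β) prior on the exponential rate λ, the posterior after n observations with total T = Σxᵢ is Gamma(α+n, β+T).
Sum of observations T = 9.3 hours; n = 11.
Posterior: Gamma(5.25+11, 2.45+9.3) = Gamma(16.25, 11.75).
Mode = (α−1)/β = 1.2979.

1.2979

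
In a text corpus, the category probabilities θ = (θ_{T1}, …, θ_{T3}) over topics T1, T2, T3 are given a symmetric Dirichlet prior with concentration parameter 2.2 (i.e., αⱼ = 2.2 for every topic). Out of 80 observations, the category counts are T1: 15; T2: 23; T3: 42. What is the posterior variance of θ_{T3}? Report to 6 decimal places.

0.002853

The Dirichlet prior is conjugate to the Multinomial likelihood: each posterior αⱼ = prior αⱼ + observed count nⱼ.
Posterior concentration: (17.2, 25.2, 44.2), total = 86.6.
Var[θ_j] = α_j(Σα−α_j)/((Σα)²(Σα+1)) = 44.2·42.4/(86.6²·87.6) = 0.002853.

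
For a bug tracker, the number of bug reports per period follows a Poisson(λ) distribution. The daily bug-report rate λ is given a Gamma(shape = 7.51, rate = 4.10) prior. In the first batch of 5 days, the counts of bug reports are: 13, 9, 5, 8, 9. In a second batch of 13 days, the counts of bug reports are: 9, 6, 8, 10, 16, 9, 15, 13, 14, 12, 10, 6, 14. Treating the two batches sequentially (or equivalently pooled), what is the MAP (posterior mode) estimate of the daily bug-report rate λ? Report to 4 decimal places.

With a Gamma(shape α, rate β) prior, the Poisson likelihood is conjugate: the posterior is Gamma(α + ΣXᵢ, β + n).
Batch 1: sum of counts S = 44 over n = 5 days.
After batch 1: Gamma(α+S, β+n) = Gamma(7.51+44, 4.10+5) = Gamma(51.51, 9.10).
Batch 2: sum of counts S = 142 over n = 13 days.
After batch 2: Gamma(α+S, β+n) = Gamma(51.51+142, 9.10+13) = Gamma(193.51, 22.10).
Mode of Gamma(α,β) for α≥1 is (α−1)/β = 192.51/22.10 = 8.7109.

8.7109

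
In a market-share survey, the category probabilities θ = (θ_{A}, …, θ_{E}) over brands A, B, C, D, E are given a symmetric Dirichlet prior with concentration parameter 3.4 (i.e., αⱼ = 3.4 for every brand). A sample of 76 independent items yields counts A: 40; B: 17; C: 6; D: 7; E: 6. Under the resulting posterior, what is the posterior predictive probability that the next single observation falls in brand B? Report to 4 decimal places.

0.2194

The Dirichlet prior is conjugate to the Multinomial likelihood: each posterior αⱼ = prior αⱼ + observed count nⱼ.
Posterior concentration: (43.4, 20.4, 9.4, 10.4, 9.4), total = 93.0.
P(next = B | data) = α_{B}/Σα = 0.2194.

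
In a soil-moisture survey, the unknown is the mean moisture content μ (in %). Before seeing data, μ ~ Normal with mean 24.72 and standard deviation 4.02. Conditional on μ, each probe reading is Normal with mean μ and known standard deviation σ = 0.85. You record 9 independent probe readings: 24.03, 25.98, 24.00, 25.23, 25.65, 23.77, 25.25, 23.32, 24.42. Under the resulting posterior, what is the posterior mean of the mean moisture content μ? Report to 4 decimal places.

For Normal data with known variance σ², a Normal(μ₀, σ₀²) prior on μ is conjugate. Posterior precision = 1/σ₀² + n/σ²; posterior mean is the precision-weighted average of μ₀ and x̄.
Σxᵢ = 24.03 + 25.98 + 24.00 + 25.23 + 25.65 + 23.77 + 25.25 + 23.32 + 24.42 = 221.65, so n·x̄ = 221.65.
σ₀² = 4.02² = 16.1604, σ² = 0.85² = 0.7225; σ² + n·σ₀² = 0.7225 + 9·16.1604 = 146.1661.
Posterior mean = (μ₀/σ₀² + n·x̄/σ²)/(1/σ₀² + n/σ²) = (σ²·μ₀ + σ₀²·n·x̄)/(σ² + n·σ₀²) = (0.7225·24.72 + 16.1604·221.65)/146.1661 = 3599.81286/146.1661 = 24.6282.

24.6282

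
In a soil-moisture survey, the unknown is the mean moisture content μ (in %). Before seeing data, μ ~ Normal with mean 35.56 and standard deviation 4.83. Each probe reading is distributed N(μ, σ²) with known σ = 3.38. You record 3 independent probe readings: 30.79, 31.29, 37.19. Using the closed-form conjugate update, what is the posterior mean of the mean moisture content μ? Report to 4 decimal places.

For Normal data with known variance σ², a Normal(μ₀, σ₀²) prior on μ is conjugate. Posterior precision = 1/σ₀² + n/σ²; posterior mean is the precision-weighted average of μ₀ and x̄.
Σxᵢ = 30.79 + 31.29 + 37.19 = 99.27, so n·x̄ = 99.27.
σ₀² = 4.83² = 23.3289, σ² = 3.38² = 11.4244; σ² + n·σ₀² = 11.4244 + 3·23.3289 = 81.4111.
Posterior mean = (μ₀/σ₀² + n·x̄/σ²)/(1/σ₀² + n/σ²) = (σ²·μ₀ + σ₀²·n·x̄)/(σ² + n·σ₀²) = (11.4244·35.56 + 23.3289·99.27)/81.4111 = 2722.111567/81.4111 = 33.4366.

33.4366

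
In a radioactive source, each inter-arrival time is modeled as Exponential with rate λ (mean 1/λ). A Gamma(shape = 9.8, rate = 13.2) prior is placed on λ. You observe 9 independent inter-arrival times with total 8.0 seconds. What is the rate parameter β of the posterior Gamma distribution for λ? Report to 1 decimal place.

21.2

With a Gamma(shape α, rate β) prior on the exponential rate λ, the posterior after n observations with total T = Σxᵢ is Gamma(α+n, β+T).
Posterior: Gamma(9.8+9, 13.2+8.0) = Gamma(18.8, 21.2).
Posterior β = 21.2.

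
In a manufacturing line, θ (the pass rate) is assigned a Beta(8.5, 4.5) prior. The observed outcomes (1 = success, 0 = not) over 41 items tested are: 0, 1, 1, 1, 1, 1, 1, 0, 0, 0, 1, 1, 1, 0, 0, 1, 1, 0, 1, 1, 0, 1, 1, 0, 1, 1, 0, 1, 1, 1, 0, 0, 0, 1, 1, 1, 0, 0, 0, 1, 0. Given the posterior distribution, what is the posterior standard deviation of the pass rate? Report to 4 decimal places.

The Beta prior is conjugate to a Binomial/Bernoulli likelihood; the update adds successes to α and failures to β.
Posterior: Beta(α+k, β+n−k) = Beta(8.5+24, 4.5+17) = Beta(32.5, 21.5).
Var = αβ/((α+β)²(α+β+1)) = 32.5·21.5/(54.0²·55.0) = 0.00435684; SD = √0.00435684 = 0.0660.

0.0660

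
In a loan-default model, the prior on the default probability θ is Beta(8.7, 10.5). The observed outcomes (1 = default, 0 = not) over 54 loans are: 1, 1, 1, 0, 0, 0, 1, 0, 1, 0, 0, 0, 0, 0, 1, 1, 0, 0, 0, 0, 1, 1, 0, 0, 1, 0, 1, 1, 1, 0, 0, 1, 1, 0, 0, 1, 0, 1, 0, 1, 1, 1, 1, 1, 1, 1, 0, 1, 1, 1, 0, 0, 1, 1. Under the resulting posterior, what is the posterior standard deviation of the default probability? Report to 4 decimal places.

0.0580

The Beta prior is conjugate to a Binomial/Bernoulli likelihood; the update adds successes to α and failures to β.
Posterior: Beta(α+k, β+n−k) = Beta(8.7+29, 10.5+25) = Beta(37.7, 35.5).
Var = αβ/((α+β)²(α+β+1)) = 37.7·35.5/(73.2²·74.2) = 0.00336623; SD = √0.00336623 = 0.0580.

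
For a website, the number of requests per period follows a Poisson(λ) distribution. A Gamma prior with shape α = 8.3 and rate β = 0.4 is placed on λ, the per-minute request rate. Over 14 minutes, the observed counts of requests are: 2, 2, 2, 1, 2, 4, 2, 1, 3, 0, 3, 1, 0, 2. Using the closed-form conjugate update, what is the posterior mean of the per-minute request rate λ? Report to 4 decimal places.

With a Gamma(shape α, rate β) prior, the Poisson likelihood is conjugate: the posterior is Gamma(α + ΣXᵢ, β + n).
Sum of counts S = 25 over n = 14 minutes.
Posterior: Gamma(α+S, β+n) = Gamma(8.3+25, 0.4+14) = Gamma(33.3, 14.4).
Posterior mean = α/β = 33.3/14.4 = 2.3125.

2.3125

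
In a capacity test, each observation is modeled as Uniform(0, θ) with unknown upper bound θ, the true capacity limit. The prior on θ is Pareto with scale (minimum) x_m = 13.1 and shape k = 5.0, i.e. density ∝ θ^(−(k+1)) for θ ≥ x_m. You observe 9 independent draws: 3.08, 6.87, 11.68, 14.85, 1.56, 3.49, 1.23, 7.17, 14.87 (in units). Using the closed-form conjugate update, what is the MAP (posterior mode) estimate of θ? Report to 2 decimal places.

14.87

A Pareto(scale x_m, shape k) prior on the upper bound θ of Uniform(0, θ) is conjugate: posterior is Pareto(max(x_m, max xᵢ), k + n).
Sample maximum = 14.87; prior scale x_m = 13.1 → posterior scale = max = 14.87.
Posterior shape = 5.0 + 9 = 14.0.
The Pareto density is decreasing on [x_m, ∞), so the mode is x_m = 14.87.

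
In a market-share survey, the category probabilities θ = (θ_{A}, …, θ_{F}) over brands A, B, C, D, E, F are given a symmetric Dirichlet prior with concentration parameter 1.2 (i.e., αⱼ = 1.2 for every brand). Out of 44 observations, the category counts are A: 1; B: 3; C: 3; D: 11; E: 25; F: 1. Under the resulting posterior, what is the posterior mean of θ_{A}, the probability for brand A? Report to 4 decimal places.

0.0430

The Dirichlet prior is conjugate to the Multinomial likelihood: each posterior αⱼ = prior αⱼ + observed count nⱼ.
Posterior concentration: (2.2, 4.2, 4.2, 12.2, 26.2, 2.2), total = 51.2.
E[θ_{A}|data] = α_{A}/Σα = 2.2/51.2 = 0.0430.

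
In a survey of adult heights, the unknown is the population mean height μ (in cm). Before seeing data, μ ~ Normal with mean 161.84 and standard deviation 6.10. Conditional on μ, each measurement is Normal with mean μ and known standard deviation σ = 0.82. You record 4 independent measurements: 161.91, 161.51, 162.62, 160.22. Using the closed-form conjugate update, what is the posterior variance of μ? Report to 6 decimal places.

0.167344

For Normal data with known variance σ², a Normal(μ₀, σ₀²) prior on μ is conjugate. Posterior precision = 1/σ₀² + n/σ²; posterior mean is the precision-weighted average of μ₀ and x̄.
σ₀² = 6.10² = 37.21, σ² = 0.82² = 0.6724; σ² + n·σ₀² = 0.6724 + 4·37.21 = 149.5124.
Posterior precision = 1/σ₀² + n/σ² = 1/37.21 + 4/0.6724 = (σ² + n·σ₀²)/(σ₀²σ²) = 149.5124/(37.21·0.6724); posterior variance σₙ² = σ₀²σ²/(σ² + n·σ₀²) = 37.21·0.6724/149.5124 = 0.167344.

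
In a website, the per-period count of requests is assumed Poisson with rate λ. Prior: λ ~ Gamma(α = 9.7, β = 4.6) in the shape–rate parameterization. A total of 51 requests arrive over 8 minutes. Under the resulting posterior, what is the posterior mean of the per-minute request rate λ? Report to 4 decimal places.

4.8175

With a Gamma(shape α, rate β) prior, the Poisson likelihood is conjugate: the posterior is Gamma(α + ΣXᵢ, β + n).
Posterior: Gamma(α+S, β+n) = Gamma(9.7+51, 4.6+8) = Gamma(60.7, 12.6).
Posterior mean = α/β = 60.7/12.6 = 4.8175.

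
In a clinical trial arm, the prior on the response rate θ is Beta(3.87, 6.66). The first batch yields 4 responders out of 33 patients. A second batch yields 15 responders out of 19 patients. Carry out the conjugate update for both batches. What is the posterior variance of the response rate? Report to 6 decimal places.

The Beta prior is conjugate to a Binomial/Bernoulli likelihood; the update adds successes to α and failures to β.
After batch 1: Beta(3.87+4, 6.66+29) = Beta(7.87, 35.66).
After batch 2: Beta(7.87+15, 35.66+4) = Beta(22.87, 39.66).
Var = αβ/((α+β)²(α+β+1)) = 22.87·39.66/(62.53²·63.53) = 0.003651.

0.003651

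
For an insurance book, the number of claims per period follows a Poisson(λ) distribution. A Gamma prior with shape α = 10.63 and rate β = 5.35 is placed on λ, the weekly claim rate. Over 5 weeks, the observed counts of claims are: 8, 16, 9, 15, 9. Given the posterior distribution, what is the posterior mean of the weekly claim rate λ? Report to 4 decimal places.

6.5343

With a Gamma(shape α, rate β) prior, the Poisson likelihood is conjugate: the posterior is Gamma(α + ΣXᵢ, β + n).
Sum of counts S = 57 over n = 5 weeks.
Posterior: Gamma(α+S, β+n) = Gamma(10.63+57, 5.35+5) = Gamma(67.63, 10.35).
Posterior mean = α/β = 67.63/10.35 = 6.5343.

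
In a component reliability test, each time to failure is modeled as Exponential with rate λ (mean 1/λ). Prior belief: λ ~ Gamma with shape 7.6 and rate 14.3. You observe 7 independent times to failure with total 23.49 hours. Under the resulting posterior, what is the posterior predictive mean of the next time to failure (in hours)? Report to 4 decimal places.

2.7787

With a Gamma(shape α, rate β) prior on the exponential rate λ, the posterior after n observations with total T = Σxᵢ is Gamma(α+n, β+T).
Posterior: Gamma(7.6+7, 14.3+23.49) = Gamma(14.6, 37.79).
The predictive distribution for the next observation is Lomax; its mean is β/(α−1) = 37.79/13.6 = 2.7787.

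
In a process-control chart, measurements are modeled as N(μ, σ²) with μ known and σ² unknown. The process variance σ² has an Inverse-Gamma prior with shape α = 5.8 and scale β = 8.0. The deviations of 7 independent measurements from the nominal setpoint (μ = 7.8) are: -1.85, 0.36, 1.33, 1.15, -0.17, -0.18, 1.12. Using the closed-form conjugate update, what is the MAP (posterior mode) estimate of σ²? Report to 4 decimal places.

1.1631

With known mean μ and an Inverse-Gamma(α, β) prior on σ², the Normal likelihood is conjugate: posterior is Inv-Gamma(α + n/2, β + Σ(xᵢ−μ)²/2).
Σ(xᵢ−μ)² = (-1.85)² + (0.36)² + (1.33)² + (1.15)² + (-0.17)² + (-0.18)² + (1.12)² = 7.9592.
Posterior: Inv-Gamma(5.8 + 7/2, 8.0 + 7.9592/2) = Inv-Gamma(9.30, 11.97960).
Mode = β/(α+1) = 11.97960/10.30 = 1.1631.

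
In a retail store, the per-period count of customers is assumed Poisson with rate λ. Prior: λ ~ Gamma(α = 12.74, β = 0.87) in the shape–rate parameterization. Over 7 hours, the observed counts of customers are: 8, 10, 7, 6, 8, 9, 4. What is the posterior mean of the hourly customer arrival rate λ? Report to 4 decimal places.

With a Gamma(shape α, rate β) prior, the Poisson likelihood is conjugate: the posterior is Gamma(α + ΣXᵢ, β + n).
Sum of counts S = 52 over n = 7 hours.
Posterior: Gamma(α+S, β+n) = Gamma(12.74+52, 0.87+7) = Gamma(64.74, 7.87).
Posterior mean = α/β = 64.74/7.87 = 8.2262.

8.2262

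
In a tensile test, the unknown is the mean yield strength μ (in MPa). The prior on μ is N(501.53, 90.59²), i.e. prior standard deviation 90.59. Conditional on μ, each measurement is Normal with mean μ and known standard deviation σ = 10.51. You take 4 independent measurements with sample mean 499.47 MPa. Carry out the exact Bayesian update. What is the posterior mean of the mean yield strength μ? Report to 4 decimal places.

499.4769

For Normal data with known variance σ², a Normal(μ₀, σ₀²) prior on μ is conjugate. Posterior precision = 1/σ₀² + n/σ²; posterior mean is the precision-weighted average of μ₀ and x̄.
n·x̄ = 4·499.47 = 1997.88.
σ₀² = 90.59² = 8206.5481, σ² = 10.51² = 110.4601; σ² + n·σ₀² = 110.4601 + 4·8206.5481 = 32936.6525.
Posterior mean = (μ₀/σ₀² + n·x̄/σ²)/(1/σ₀² + n/σ²) = (σ²·μ₀ + σ₀²·n·x̄)/(σ² + n·σ₀²) = (110.4601·501.53 + 8206.5481·1997.88)/32936.6525 = 16451097.371981/32936.6525 = 499.4769.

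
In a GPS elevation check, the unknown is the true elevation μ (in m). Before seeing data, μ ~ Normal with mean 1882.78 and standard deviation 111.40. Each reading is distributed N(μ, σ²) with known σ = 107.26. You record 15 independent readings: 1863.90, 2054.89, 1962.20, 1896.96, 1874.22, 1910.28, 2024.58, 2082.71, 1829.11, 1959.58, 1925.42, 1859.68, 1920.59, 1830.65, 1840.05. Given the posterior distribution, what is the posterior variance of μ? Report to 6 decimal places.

For Normal data with known variance σ², a Normal(μ₀, σ₀²) prior on μ is conjugate. Posterior precision = 1/σ₀² + n/σ²; posterior mean is the precision-weighted average of μ₀ and x̄.
σ₀² = 111.40² = 12409.96, σ² = 107.26² = 11504.7076; σ² + n·σ₀² = 11504.7076 + 15·12409.96 = 197654.1076.
Posterior precision = 1/σ₀² + n/σ² = 1/12409.96 + 15/11504.7076 = (σ² + n·σ₀²)/(σ₀²σ²) = 197654.1076/(12409.96·11504.7076); posterior variance σₙ² = σ₀²σ²/(σ² + n·σ₀²) = 12409.96·11504.7076/197654.1076 = 722.337435.

722.337435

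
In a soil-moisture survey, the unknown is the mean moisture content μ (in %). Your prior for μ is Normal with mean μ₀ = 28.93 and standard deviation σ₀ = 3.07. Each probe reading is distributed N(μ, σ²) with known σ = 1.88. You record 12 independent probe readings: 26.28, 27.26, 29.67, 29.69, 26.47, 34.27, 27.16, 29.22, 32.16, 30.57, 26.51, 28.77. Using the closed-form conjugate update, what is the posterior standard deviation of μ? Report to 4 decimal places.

For Normal data with known variance σ², a Normal(μ₀, σ₀²) prior on μ is conjugate. Posterior precision = 1/σ₀² + n/σ²; posterior mean is the precision-weighted average of μ₀ and x̄.
σ₀² = 3.07² = 9.4249, σ² = 1.88² = 3.5344; σ² + n·σ₀² = 3.5344 + 12·9.4249 = 116.6332.
Posterior precision = 1/σ₀² + n/σ² = 1/9.4249 + 12/3.5344 = (σ² + n·σ₀²)/(σ₀²σ²) = 116.6332/(9.4249·3.5344); posterior variance σₙ² = σ₀²σ²/(σ² + n·σ₀²) = 9.4249·3.5344/116.6332 = 0.285608.
Posterior SD = √σₙ² = √(9.4249·3.5344/116.6332) = 0.5344.

0.5344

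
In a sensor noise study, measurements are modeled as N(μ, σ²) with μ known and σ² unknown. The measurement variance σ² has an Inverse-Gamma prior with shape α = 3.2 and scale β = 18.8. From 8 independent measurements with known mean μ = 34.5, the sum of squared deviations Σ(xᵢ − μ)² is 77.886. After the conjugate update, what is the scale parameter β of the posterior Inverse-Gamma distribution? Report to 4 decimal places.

57.7430

With known mean μ and an Inverse-Gamma(α, β) prior on σ², the Normal likelihood is conjugate: posterior is Inv-Gamma(α + n/2, β + Σ(xᵢ−μ)²/2).
Posterior: Inv-Gamma(3.2 + 8/2, 18.8 + 77.886/2) = Inv-Gamma(7.20, 57.7430).
Posterior β = 57.7430.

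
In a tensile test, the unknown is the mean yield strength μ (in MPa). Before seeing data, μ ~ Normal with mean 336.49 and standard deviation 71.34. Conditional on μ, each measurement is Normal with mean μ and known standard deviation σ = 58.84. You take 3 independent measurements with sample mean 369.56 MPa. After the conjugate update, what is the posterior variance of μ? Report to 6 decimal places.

940.732295

For Normal data with known variance σ², a Normal(μ₀, σ₀²) prior on μ is conjugate. Posterior precision = 1/σ₀² + n/σ²; posterior mean is the precision-weighted average of μ₀ and x̄.
σ₀² = 71.34² = 5089.3956, σ² = 58.84² = 3462.1456; σ² + n·σ₀² = 3462.1456 + 3·5089.3956 = 18730.3324.
Posterior precision = 1/σ₀² + n/σ² = 1/5089.3956 + 3/3462.1456 = (σ² + n·σ₀²)/(σ₀²σ²) = 18730.3324/(5089.3956·3462.1456); posterior variance σₙ² = σ₀²σ²/(σ² + n·σ₀²) = 5089.3956·3462.1456/18730.3324 = 940.732295.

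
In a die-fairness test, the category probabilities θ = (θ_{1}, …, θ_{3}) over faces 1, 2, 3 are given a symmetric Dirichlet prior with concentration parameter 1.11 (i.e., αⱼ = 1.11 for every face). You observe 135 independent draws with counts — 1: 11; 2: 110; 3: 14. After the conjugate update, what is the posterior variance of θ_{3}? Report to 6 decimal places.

The Dirichlet prior is conjugate to the Multinomial likelihood: each posterior αⱼ = prior αⱼ + observed count nⱼ.
Posterior concentration: (12.11, 111.11, 15.11), total = 138.33.
Var[θ_j] = α_j(Σα−α_j)/((Σα)²(Σα+1)) = 15.11·123.22/(138.33²·139.33) = 0.000698.

0.000698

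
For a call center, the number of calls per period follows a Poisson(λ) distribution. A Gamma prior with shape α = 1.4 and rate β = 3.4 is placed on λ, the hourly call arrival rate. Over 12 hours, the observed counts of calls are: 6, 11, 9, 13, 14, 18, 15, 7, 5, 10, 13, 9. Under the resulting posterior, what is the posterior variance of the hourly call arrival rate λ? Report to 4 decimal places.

With a Gamma(shape α, rate β) prior, the Poisson likelihood is conjugate: the posterior is Gamma(α + ΣXᵢ, β + n).
Sum of counts S = 130 over n = 12 hours.
Posterior: Gamma(α+S, β+n) = Gamma(1.4+130, 3.4+12) = Gamma(131.4, 15.4).
Var = α/β² = 131.4/15.4² = 0.5541.

0.5541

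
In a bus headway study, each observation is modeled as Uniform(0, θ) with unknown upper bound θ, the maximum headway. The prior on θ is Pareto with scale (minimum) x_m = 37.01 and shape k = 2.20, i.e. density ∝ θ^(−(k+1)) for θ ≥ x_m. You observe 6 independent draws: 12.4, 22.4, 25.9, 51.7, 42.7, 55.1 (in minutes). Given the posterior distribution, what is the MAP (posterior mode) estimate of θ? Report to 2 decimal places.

55.10

A Pareto(scale x_m, shape k) prior on the upper bound θ of Uniform(0, θ) is conjugate: posterior is Pareto(max(x_m, max xᵢ), k + n).
Sample maximum = 55.1; prior scale x_m = 37.01 → posterior scale = max = 55.10.
Posterior shape = 2.20 + 6 = 8.20.
The Pareto density is decreasing on [x_m, ∞), so the mode is x_m = 55.10.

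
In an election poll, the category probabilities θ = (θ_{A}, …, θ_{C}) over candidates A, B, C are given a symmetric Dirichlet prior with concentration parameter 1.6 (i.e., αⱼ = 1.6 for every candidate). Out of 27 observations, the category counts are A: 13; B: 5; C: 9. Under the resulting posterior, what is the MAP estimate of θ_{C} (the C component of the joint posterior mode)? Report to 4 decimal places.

0.3333

The Dirichlet prior is conjugate to the Multinomial likelihood: each posterior αⱼ = prior αⱼ + observed count nⱼ.
Posterior concentration: (14.6, 6.6, 10.6), total = 31.8.
Joint mode component: (α_{C}−1)/(Σα−K) = 9.6/28.8 = 0.3333.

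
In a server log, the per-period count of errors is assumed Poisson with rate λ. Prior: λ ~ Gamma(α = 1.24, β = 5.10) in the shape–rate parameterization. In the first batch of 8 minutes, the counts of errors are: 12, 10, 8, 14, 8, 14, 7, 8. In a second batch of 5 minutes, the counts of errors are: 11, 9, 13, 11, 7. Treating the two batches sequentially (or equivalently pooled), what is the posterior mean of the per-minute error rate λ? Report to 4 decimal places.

With a Gamma(shape α, rate β) prior, the Poisson likelihood is conjugate: the posterior is Gamma(α + ΣXᵢ, β + n).
Batch 1: sum of counts S = 81 over n = 8 minutes.
After batch 1: Gamma(α+S, β+n) = Gamma(1.24+81, 5.10+8) = Gamma(82.24, 13.10).
Batch 2: sum of counts S = 51 over n = 5 minutes.
After batch 2: Gamma(α+S, β+n) = Gamma(82.24+51, 13.10+5) = Gamma(133.24, 18.10).
Posterior mean = α/β = 133.24/18.10 = 7.3613.

7.3613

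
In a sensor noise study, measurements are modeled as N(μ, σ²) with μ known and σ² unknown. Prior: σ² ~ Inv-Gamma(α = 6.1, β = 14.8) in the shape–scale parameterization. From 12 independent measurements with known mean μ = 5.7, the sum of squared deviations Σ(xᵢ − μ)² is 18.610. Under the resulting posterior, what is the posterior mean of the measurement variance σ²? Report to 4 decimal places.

2.1716

With known mean μ and an Inverse-Gamma(α, β) prior on σ², the Normal likelihood is conjugate: posterior is Inv-Gamma(α + n/2, β + Σ(xᵢ−μ)²/2).
Posterior: Inv-Gamma(6.1 + 12/2, 14.8 + 18.610/2) = Inv-Gamma(12.10, 24.1050).
E[σ²|data] = β/(α−1) = 24.1050/11.10 = 2.1716.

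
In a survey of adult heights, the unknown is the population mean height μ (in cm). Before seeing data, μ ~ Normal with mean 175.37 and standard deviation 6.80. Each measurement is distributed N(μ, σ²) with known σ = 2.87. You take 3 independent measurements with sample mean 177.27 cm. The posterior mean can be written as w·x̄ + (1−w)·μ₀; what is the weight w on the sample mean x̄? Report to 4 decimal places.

For Normal data with known variance σ², a Normal(μ₀, σ₀²) prior on μ is conjugate. Posterior precision = 1/σ₀² + n/σ²; posterior mean is the precision-weighted average of μ₀ and x̄.
σ₀² = 6.80² = 46.24, σ² = 2.87² = 8.2369. Prior precision 1/σ₀² = 1/46.24; data precision n/σ² = 3/8.2369.
w = (n/σ²)/(1/σ₀² + n/σ²) = n·σ₀²/(σ² + n·σ₀²) = 3·46.24/(8.2369 + 3·46.24) = 138.72/146.9569 = 0.9440.

0.9440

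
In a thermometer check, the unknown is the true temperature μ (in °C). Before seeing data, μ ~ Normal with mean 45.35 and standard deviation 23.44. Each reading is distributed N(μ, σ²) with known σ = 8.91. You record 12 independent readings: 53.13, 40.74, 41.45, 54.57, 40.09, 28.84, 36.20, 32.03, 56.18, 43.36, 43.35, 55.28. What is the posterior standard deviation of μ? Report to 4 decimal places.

2.5567

For Normal data with known variance σ², a Normal(μ₀, σ₀²) prior on μ is conjugate. Posterior precision = 1/σ₀² + n/σ²; posterior mean is the precision-weighted average of μ₀ and x̄.
σ₀² = 23.44² = 549.4336, σ² = 8.91² = 79.3881; σ² + n·σ₀² = 79.3881 + 12·549.4336 = 6672.5913.
Posterior precision = 1/σ₀² + n/σ² = 1/549.4336 + 12/79.3881 = (σ² + n·σ₀²)/(σ₀²σ²) = 6672.5913/(549.4336·79.3881); posterior variance σₙ² = σ₀²σ²/(σ² + n·σ₀²) = 549.4336·79.3881/6672.5913 = 6.536964.
Posterior SD = √σₙ² = √(549.4336·79.3881/6672.5913) = 2.5567.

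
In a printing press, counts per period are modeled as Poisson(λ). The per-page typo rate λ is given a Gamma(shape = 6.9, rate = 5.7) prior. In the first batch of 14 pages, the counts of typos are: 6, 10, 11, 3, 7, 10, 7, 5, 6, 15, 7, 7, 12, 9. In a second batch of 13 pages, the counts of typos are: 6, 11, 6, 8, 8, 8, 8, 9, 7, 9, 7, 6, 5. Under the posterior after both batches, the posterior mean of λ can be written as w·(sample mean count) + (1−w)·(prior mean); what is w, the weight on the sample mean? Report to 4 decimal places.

With a Gamma(shape α, rate β) prior, the Poisson likelihood is conjugate: the posterior is Gamma(α + ΣXᵢ, β + n).
Total number of pages: n = 14 + 13 = 27.
Posterior mean = (α₀+S)/(β₀+n) = [n/(β₀+n)]·(S/n) + [β₀/(β₀+n)]·(α₀/β₀), so only n and β₀ enter the weight.
Weight on data w = n/(β₀+n) = 27/(5.7+27) = 27/32.7 = 0.8257.

0.8257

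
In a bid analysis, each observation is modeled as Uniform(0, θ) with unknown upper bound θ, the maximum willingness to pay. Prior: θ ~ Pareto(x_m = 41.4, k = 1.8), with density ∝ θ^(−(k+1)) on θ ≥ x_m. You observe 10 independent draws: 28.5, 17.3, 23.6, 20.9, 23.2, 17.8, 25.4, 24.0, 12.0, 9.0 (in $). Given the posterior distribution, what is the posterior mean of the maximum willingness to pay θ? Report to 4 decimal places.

A Pareto(scale x_m, shape k) prior on the upper bound θ of Uniform(0, θ) is conjugate: posterior is Pareto(max(x_m, max xᵢ), k + n).
Sample maximum = 28.5; prior scale x_m = 41.4 → posterior scale = max = 41.4.
Posterior shape = 1.8 + 10 = 11.8.
E[θ|data] = k·x_m/(k−1) = 11.8·41.4/10.8 = 45.2333.

45.2333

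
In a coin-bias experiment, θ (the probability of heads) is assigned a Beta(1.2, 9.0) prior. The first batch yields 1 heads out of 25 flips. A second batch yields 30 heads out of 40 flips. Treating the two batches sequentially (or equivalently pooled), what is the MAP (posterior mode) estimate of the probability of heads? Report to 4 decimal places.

The Beta prior is conjugate to a Binomial/Bernoulli likelihood; the update adds successes to α and failures to β.
After batch 1: Beta(1.2+1, 9.0+24) = Beta(2.2, 33.0).
After batch 2: Beta(2.2+30, 33.0+10) = Beta(32.2, 43.0).
Mode of Beta(a,b) for a,b>1 is (a−1)/(a+b−2) = 31.2/73.2 = 0.4262.

0.4262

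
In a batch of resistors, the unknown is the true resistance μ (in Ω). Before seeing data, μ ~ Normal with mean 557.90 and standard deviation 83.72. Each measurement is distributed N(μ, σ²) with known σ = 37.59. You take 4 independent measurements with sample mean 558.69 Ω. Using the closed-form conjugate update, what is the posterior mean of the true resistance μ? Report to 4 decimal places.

For Normal data with known variance σ², a Normal(μ₀, σ₀²) prior on μ is conjugate. Posterior precision = 1/σ₀² + n/σ²; posterior mean is the precision-weighted average of μ₀ and x̄.
n·x̄ = 4·558.69 = 2234.76.
σ₀² = 83.72² = 7009.0384, σ² = 37.59² = 1413.0081; σ² + n·σ₀² = 1413.0081 + 4·7009.0384 = 29449.1617.
Posterior mean = (μ₀/σ₀² + n·x̄/σ²)/(1/σ₀² + n/σ²) = (σ²·μ₀ + σ₀²·n·x̄)/(σ² + n·σ₀²) = (1413.0081·557.90 + 7009.0384·2234.76)/29449.1617 = 16451835.873774/29449.1617 = 558.6521.

558.6521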